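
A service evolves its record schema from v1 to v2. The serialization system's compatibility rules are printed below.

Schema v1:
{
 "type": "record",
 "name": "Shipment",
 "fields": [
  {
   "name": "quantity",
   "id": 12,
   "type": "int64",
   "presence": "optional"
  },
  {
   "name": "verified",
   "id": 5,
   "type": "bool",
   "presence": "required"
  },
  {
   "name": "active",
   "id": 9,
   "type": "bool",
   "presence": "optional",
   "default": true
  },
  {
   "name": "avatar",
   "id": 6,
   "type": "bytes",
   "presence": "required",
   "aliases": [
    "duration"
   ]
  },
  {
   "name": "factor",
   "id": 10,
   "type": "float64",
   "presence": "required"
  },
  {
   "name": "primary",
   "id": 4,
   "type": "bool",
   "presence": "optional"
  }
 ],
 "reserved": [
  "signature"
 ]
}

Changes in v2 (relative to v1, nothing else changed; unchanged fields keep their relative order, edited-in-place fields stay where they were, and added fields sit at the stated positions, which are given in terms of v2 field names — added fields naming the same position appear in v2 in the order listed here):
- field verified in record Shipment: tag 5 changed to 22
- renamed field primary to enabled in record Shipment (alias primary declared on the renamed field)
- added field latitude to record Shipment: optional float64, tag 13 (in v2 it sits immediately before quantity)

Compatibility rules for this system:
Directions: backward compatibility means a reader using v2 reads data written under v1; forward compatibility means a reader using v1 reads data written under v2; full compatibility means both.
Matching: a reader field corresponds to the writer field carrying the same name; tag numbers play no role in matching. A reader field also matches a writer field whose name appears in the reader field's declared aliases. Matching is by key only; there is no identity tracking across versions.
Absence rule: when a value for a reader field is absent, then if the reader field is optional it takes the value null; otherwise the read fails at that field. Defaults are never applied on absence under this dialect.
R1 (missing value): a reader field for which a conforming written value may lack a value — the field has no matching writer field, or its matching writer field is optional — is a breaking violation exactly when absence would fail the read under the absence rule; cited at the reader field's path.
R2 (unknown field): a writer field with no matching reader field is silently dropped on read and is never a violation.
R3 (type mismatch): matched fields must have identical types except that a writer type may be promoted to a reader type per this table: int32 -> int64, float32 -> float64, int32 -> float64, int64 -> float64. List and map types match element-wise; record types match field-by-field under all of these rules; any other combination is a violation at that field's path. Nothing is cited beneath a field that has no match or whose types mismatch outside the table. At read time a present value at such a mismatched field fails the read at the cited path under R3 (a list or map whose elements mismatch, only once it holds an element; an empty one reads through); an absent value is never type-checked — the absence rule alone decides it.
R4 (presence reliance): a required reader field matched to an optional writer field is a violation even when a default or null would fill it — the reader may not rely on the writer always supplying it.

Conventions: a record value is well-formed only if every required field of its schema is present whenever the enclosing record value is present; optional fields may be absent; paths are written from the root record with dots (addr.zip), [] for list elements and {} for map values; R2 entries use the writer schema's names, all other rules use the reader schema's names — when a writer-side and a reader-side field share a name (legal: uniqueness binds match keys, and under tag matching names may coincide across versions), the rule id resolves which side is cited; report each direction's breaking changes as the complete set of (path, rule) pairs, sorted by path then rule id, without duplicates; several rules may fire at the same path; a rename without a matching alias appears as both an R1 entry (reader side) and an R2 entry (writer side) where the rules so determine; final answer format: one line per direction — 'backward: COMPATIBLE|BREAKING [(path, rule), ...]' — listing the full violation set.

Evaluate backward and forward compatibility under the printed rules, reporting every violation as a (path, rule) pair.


backward: COMPATIBLE []; forward: COMPATIBLE []

each type pair in Shipment: writer, then reader
backward on Shipment — v2 reading data written by v1:
  latitude has no writer counterpart
  quantity <- quantity (int64 -> int64, writer optional)
  verified <- verified (bool -> bool, writer required)
  active <- active (bool -> bool, writer optional)
  avatar <- avatar (bytes -> bytes, writer required)
  factor <- factor (float64 -> float64, writer required)
  enabled <- primary (bool -> bool, writer optional)
  => no violations; backward on Shipment: COMPATIBLE
forward on Shipment — v1 reading data written by v2:
  quantity <- quantity (int64 -> int64, writer optional)
  verified <- verified (bool -> bool, writer required)
  active <- active (bool -> bool, writer optional)
  avatar <- avatar (bytes -> bytes, writer required)
  factor <- factor (float64 -> float64, writer required)
  primary has no writer counterpart
  latitude (writer side), unknown to reader
  enabled (writer side), unknown to reader
  => no violations; forward on Shipment: COMPATIBLE


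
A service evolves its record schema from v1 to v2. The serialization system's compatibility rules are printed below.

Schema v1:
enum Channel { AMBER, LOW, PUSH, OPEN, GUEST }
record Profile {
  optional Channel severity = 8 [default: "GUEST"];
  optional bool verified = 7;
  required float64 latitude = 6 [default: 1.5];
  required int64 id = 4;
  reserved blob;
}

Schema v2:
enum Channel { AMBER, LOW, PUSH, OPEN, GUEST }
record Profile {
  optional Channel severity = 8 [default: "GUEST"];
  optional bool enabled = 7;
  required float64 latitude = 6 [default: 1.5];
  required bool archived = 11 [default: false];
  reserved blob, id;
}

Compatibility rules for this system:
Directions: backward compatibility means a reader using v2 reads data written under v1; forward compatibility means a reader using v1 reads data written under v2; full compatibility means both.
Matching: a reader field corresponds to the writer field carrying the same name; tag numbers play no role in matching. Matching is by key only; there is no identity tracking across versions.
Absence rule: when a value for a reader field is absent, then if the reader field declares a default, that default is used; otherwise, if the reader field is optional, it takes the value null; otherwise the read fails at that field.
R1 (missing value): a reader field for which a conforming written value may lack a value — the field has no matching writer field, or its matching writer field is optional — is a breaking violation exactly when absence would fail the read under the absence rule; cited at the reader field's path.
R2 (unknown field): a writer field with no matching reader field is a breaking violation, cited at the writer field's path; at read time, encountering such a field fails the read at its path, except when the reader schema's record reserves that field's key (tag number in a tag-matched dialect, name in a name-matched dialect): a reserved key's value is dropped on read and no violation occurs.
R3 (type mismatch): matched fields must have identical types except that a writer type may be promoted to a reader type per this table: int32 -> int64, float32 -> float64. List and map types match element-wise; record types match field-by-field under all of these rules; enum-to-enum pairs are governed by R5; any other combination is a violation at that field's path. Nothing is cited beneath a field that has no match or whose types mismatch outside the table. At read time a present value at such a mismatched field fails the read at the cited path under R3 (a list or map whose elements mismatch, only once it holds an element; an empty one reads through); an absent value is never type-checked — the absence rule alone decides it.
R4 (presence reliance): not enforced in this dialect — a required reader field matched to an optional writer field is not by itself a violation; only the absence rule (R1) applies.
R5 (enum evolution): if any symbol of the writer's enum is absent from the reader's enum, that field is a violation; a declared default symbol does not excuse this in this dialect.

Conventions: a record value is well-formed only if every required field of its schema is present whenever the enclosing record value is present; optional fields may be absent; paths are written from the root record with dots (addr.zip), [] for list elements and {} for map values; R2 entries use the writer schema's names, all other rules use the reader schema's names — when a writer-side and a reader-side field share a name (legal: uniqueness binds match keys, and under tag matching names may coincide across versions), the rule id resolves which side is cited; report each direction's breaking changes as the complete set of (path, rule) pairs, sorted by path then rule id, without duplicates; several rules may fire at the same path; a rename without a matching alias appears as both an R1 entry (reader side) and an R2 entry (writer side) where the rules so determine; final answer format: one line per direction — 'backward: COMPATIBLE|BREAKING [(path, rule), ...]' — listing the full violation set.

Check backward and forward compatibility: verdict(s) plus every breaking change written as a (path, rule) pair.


arrows below run writer -> reader for Profile
checking backward for Profile: reader v2 against writer v1:
  severity <- severity (Channel -> Channel, writer optional)
  enabled has no writer counterpart
  latitude <- latitude (float64 -> float64, writer required)
  archived has no writer counterpart
  writer field verified has no reader counterpart
  writer field id has no reader counterpart
  breaking: (verified, R2)
  backward on Profile therefore BREAKING (1)
checking forward for Profile: reader v1 against writer v2:
  severity <- severity (Channel -> Channel, writer optional)
  verified has no writer counterpart
  latitude <- latitude (float64 -> float64, writer required)
  id has no writer counterpart
  writer field enabled has no reader counterpart
  writer field archived has no reader counterpart
  breaking: (archived, R2)
  breaking: (enabled, R2)
  breaking: (id, R1)
  forward on Profile therefore BREAKING (3)

backward: BREAKING [(verified, R2)]; forward: BREAKING [(archived, R2), (enabled, R2), (id, R1)]


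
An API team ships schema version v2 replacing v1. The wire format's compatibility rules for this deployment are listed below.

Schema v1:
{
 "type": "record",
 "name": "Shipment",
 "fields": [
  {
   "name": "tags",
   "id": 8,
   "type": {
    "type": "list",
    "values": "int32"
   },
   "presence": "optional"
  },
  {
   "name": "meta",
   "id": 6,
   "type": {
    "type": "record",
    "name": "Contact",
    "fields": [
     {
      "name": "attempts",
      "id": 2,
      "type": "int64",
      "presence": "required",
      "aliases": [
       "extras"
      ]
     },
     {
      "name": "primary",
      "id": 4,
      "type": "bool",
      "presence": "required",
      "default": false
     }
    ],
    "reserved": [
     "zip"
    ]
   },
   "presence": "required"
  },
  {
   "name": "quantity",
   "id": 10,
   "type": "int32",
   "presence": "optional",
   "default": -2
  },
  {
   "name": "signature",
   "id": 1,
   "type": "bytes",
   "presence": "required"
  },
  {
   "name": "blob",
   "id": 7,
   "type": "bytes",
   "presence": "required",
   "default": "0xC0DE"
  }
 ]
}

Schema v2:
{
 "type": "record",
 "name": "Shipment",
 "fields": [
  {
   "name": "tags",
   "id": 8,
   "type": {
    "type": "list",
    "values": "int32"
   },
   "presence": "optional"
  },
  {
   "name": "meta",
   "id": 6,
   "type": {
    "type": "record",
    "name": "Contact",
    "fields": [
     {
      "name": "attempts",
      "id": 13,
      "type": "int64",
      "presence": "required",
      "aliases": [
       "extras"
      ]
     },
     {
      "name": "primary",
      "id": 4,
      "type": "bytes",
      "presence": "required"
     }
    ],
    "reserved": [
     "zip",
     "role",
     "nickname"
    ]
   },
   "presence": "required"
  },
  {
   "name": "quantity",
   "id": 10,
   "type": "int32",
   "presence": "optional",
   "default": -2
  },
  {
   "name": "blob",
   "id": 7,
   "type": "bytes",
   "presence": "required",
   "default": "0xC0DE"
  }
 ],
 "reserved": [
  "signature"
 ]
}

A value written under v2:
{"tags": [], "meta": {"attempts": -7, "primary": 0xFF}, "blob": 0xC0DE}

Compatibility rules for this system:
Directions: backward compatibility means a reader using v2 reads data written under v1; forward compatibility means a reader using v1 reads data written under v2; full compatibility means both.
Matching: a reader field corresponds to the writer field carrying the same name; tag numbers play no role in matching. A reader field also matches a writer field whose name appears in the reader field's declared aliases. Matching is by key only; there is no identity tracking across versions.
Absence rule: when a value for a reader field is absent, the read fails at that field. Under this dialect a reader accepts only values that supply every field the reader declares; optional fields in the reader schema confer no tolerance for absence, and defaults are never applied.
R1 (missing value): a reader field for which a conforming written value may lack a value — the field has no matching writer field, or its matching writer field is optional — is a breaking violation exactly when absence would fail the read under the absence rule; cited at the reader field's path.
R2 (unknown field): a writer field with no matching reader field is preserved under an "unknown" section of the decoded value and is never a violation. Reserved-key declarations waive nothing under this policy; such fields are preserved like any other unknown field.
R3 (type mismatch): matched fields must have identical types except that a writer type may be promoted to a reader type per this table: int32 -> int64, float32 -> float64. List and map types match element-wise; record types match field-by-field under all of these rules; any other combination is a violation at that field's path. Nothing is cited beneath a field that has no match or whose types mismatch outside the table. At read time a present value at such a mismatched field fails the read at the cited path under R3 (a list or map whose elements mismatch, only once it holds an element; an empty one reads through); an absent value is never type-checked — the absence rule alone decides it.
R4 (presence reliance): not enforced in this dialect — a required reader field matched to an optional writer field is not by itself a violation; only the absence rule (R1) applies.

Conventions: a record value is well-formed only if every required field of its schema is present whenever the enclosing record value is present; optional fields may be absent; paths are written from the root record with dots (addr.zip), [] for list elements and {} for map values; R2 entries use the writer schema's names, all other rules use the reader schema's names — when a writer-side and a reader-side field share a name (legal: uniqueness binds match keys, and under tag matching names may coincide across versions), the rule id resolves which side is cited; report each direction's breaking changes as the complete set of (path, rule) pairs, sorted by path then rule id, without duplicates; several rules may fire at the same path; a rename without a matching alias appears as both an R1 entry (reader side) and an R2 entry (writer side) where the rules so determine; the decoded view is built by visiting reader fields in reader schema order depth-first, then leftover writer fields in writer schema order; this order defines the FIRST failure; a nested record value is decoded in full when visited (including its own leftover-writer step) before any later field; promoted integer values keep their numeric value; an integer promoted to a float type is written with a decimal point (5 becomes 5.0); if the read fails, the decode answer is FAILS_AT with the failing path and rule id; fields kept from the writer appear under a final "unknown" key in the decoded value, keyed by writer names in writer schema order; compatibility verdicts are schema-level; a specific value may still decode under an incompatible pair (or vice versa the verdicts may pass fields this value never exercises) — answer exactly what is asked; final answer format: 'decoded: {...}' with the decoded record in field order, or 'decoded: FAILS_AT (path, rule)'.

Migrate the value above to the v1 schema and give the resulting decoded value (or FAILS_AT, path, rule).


decoded: FAILS_AT (meta.primary, R3)

the writer's type comes first in each Shipment pair
decoding the Shipment value with the v1 reader:
  tags := []
  meta.attempts := -7
  read fails at meta.primary under R3
  => FAILS_AT (meta.primary, R3)
the other Shipment changes do not affect what is asked:
  removed field signature from record Shipment (its key "signature" joins the reserved list) -> shifts the Shipment verdicts, not this decode
  field attempts in record Contact: tag 2 changed to 13 -> no rule fires on it and the decoded Shipment view is identical with or without it


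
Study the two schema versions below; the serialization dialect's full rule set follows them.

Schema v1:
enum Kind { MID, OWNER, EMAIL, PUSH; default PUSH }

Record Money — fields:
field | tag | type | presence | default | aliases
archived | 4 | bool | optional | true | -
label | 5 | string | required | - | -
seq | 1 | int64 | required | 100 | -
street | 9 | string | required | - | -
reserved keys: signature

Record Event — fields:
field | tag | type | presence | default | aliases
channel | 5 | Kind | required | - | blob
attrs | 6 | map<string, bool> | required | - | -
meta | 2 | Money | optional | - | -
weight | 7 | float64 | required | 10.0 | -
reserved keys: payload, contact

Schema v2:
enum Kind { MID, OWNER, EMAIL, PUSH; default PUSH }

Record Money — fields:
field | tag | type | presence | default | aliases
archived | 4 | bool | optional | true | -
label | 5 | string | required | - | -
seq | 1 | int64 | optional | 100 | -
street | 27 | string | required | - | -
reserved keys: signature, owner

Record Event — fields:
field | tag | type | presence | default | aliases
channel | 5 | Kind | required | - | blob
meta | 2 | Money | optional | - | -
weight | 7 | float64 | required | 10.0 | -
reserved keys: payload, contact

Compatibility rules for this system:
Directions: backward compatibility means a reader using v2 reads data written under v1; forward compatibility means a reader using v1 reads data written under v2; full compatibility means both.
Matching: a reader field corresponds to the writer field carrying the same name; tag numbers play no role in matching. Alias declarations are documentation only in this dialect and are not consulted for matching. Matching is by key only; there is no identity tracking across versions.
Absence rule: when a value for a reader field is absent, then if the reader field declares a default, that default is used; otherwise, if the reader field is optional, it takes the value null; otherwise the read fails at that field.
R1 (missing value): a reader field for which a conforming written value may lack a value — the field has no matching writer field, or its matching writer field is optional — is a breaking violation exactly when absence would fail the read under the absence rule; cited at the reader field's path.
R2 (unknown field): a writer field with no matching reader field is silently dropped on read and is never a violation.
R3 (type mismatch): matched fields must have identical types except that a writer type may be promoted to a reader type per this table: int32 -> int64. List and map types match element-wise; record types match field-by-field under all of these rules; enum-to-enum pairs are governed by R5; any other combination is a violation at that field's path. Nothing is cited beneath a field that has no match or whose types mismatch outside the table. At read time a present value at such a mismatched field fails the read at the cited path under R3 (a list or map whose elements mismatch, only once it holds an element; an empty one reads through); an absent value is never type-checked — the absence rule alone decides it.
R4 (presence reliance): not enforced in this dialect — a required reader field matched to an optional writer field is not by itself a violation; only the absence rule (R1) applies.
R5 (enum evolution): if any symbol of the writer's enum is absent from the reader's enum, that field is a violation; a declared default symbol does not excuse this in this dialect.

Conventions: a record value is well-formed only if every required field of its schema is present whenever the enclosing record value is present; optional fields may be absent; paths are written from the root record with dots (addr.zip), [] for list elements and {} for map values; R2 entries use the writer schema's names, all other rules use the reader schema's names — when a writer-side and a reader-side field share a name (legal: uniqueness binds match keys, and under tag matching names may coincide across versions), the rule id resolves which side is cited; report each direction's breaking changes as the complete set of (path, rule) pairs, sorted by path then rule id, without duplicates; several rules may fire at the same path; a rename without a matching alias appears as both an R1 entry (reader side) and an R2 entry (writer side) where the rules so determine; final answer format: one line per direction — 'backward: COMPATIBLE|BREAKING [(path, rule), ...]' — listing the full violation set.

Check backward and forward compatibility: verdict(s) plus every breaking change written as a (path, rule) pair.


backward: COMPATIBLE []; forward: BREAKING [(attrs, R1)]

the writer's type comes first in each Event pair
checking backward for Event: reader v2 against writer v1:
  writer required, Kind -> Kind: reader channel maps from writer channel
  writer optional, Money -> Money: reader meta maps from writer meta
  writer required, float64 -> float64: reader weight maps from writer weight
  writer field attrs has no reader counterpart
  writer optional, bool -> bool: reader meta.archived maps from writer meta.archived
  writer required, string -> string: reader meta.label maps from writer meta.label
  writer required, int64 -> int64: reader meta.seq maps from writer meta.seq
  writer required, string -> string: reader meta.street maps from writer meta.street
  => backward: COMPATIBLE
checking forward for Event: reader v1 against writer v2:
  writer required, Kind -> Kind: reader channel maps from writer channel
  attrs has no writer counterpart
  writer optional, Money -> Money: reader meta maps from writer meta
  writer required, float64 -> float64: reader weight maps from writer weight
  writer optional, bool -> bool: reader meta.archived maps from writer meta.archived
  writer required, string -> string: reader meta.label maps from writer meta.label
  writer optional, int64 -> int64: reader meta.seq maps from writer meta.seq
  writer required, string -> string: reader meta.street maps from writer meta.street
  R1 fires at attrs
  => 1 violation(s): forward is BREAKING for Event


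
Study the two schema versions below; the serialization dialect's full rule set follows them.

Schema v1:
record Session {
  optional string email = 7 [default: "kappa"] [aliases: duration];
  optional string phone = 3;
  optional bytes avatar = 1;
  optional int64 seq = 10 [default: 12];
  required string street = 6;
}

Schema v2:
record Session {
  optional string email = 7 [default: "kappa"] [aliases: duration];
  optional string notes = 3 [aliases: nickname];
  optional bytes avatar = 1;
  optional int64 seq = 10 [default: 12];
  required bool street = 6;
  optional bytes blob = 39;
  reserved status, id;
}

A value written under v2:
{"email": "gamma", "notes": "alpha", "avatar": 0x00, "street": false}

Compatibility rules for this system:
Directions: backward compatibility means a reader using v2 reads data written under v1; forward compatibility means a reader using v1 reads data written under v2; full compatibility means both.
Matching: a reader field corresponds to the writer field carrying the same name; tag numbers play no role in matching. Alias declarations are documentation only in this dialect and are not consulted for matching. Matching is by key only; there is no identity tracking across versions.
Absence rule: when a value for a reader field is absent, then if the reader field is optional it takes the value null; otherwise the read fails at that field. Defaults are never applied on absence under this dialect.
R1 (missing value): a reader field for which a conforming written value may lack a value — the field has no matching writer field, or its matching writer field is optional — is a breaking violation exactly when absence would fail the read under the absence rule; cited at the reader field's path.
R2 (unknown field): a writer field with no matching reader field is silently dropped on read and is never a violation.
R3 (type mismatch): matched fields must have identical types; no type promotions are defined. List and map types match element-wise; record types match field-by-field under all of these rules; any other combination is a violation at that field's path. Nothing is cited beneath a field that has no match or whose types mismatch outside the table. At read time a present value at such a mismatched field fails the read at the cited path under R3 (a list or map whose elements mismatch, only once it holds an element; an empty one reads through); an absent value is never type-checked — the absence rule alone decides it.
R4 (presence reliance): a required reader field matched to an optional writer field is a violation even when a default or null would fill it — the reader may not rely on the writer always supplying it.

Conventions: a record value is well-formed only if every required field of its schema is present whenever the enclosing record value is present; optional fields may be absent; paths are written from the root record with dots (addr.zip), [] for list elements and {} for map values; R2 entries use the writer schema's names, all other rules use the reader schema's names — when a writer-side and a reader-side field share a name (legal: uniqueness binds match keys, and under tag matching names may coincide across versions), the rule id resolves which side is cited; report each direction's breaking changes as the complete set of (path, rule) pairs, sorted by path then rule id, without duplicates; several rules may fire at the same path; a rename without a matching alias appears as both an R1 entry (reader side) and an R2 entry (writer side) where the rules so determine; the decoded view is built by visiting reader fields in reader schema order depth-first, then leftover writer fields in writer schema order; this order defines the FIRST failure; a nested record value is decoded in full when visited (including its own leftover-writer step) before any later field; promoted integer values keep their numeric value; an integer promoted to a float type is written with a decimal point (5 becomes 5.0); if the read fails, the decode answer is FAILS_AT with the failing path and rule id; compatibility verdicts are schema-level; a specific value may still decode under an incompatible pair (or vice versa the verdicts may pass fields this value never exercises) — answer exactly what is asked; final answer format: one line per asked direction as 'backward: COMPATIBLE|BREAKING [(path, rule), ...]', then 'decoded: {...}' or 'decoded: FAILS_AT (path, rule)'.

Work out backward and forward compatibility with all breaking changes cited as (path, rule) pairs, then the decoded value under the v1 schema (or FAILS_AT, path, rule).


backward: BREAKING [(street, R3)]; forward: BREAKING [(street, R3)]; decoded: FAILS_AT (street, R3)

in Session below, arrows point writer -> reader
backward for Session (reader v2, writer v1):
  email: paired with writer email (string -> string; writer optional)
  notes: no writer match
  avatar: paired with writer avatar (bytes -> bytes; writer optional)
  seq: paired with writer seq (int64 -> int64; writer optional)
  street: paired with writer street (string -> bool; writer required)
  blob: no writer match
  writer field phone has no reader counterpart
  rule R3 violated at street
  => 1 violation(s): backward is BREAKING for Session
forward for Session (reader v1, writer v2):
  email: paired with writer email (string -> string; writer optional)
  phone: no writer match
  avatar: paired with writer avatar (bytes -> bytes; writer optional)
  seq: paired with writer seq (int64 -> int64; writer optional)
  street: paired with writer street (bool -> string; writer required)
  writer field notes has no reader counterpart
  writer field blob has no reader counterpart
  rule R3 violated at street
  => 1 violation(s): forward is BREAKING for Session
decode walk for Session under reader schema v1:
  email := "gamma"
  phone := null (missing; optional => null)
  avatar := 0x00
  seq := null (missing; optional => null)
  read fails at street under R3
  => FAILS_AT (street, R3)


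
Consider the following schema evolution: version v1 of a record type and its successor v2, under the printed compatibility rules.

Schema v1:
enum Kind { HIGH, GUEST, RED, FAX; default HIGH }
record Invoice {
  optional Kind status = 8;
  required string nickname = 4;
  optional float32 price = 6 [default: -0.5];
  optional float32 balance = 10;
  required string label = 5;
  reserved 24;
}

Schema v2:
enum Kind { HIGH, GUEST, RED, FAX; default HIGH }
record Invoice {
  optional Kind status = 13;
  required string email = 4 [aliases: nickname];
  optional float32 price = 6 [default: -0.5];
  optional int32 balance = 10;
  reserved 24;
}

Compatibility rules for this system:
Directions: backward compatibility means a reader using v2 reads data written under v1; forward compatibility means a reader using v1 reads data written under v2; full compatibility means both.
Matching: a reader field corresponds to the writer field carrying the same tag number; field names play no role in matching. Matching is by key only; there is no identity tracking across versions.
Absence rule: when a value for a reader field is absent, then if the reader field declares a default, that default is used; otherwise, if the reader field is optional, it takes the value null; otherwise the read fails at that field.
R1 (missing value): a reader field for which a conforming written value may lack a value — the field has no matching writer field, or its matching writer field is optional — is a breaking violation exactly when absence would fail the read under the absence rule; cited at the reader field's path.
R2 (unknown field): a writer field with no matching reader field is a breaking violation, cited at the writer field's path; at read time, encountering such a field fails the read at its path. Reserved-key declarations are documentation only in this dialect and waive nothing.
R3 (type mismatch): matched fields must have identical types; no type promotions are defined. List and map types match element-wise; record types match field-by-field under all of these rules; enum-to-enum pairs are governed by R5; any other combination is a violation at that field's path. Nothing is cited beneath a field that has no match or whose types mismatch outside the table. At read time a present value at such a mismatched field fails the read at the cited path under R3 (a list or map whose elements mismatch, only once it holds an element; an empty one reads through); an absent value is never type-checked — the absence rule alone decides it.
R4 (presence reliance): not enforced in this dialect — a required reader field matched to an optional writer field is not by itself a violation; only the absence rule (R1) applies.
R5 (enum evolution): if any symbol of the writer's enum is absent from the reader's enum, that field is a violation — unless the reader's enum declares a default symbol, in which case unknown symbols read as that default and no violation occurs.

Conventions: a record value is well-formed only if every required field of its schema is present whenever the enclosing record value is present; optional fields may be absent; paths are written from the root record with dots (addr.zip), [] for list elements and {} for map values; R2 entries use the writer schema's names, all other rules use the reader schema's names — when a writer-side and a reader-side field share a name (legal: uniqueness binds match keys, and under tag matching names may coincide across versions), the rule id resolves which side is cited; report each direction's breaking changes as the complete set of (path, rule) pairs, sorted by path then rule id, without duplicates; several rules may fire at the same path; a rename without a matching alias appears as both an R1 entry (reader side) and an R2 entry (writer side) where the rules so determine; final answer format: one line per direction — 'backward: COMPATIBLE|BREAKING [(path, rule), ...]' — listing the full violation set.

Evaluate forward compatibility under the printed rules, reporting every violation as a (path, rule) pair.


forward: BREAKING [(balance, R3), (label, R1), (status, R2)]

each type pair in Invoice: writer, then reader
forward analysis of Invoice with v1 as reader and v2 as writer:
  status: no writer-side match
  string -> string, writer required: nickname aligns to email
  float32 -> float32, writer optional: price aligns to price
  int32 -> float32, writer optional: balance aligns to balance
  label: no writer-side match
  leftover writer field: status
  violation R3 at balance
  violation R1 at label
  violation R2 at status
  => forward verdict for Invoice: BREAKING, 3 violation(s)
the other Invoice changes do not affect what is asked:
  renamed field nickname to email in record Invoice (alias nickname declared on the renamed field) -> triggers nothing under Invoice's printed rules — same verdict


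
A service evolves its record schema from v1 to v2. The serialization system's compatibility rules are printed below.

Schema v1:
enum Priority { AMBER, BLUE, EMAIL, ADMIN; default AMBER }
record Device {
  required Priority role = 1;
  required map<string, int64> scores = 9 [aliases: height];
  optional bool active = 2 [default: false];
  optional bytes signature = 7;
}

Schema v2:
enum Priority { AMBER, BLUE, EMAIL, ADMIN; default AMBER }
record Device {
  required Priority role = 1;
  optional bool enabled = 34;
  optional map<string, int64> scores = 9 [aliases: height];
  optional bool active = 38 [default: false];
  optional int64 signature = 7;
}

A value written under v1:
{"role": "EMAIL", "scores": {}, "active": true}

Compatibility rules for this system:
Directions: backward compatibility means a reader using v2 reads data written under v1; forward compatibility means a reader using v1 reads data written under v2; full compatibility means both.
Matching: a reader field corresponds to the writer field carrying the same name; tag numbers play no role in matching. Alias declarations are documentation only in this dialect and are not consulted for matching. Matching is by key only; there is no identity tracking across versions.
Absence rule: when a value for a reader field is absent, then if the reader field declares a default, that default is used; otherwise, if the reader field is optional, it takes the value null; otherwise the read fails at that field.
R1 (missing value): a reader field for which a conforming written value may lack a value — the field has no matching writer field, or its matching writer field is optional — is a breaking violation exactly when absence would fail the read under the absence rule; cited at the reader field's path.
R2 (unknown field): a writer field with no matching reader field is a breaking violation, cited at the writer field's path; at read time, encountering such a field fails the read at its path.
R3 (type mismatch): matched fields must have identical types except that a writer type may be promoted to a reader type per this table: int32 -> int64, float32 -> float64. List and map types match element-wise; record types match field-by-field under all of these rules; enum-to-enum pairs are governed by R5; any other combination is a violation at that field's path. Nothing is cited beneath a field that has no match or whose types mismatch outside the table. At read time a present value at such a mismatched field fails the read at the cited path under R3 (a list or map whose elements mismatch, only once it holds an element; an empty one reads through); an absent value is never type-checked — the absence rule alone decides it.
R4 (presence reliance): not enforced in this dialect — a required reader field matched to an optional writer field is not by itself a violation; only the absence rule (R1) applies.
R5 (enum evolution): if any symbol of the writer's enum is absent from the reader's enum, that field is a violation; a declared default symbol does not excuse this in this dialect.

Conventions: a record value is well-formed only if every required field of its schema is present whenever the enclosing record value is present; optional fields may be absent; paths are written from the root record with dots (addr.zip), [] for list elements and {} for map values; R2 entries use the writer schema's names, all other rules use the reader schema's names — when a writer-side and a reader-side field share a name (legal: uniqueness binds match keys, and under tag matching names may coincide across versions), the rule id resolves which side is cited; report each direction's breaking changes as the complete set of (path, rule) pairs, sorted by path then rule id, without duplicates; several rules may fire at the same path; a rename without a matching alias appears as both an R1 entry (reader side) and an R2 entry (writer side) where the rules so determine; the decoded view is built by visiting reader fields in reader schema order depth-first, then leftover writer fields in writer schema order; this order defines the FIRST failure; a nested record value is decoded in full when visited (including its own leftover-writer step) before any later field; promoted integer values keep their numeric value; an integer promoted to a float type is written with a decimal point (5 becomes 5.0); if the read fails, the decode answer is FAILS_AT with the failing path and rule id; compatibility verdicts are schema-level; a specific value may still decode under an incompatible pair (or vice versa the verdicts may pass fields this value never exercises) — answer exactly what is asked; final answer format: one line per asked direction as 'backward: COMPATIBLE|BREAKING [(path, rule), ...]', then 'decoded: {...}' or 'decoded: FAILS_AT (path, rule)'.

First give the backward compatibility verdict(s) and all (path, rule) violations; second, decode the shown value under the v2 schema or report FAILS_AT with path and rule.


backward: BREAKING [(signature, R3)]; decoded: {"role": "EMAIL", "enabled": null, "scores": {}, "active": true, "signature": null}

arrows below run writer -> reader for Device
backward analysis of Device with v2 as reader and v1 as writer:
  Priority -> Priority, writer required: role aligns to role
  enabled: no writer-side match
  map<string, int64> -> map<string, int64>, writer required: scores aligns to scores
  bool -> bool, writer optional: active aligns to active
  bytes -> int64, writer optional: signature aligns to signature
  violation R3 at signature
  => backward verdict for Device: BREAKING, 1 violation(s)
decode walk for Device under reader schema v2:
  role := "EMAIL"
  enabled := null (not supplied -> null)
  scores := {}
  active := true
  signature := null (not supplied -> null)
  => decoded: {"role": "EMAIL", "enabled": null, "scores": {}, "active": true, "signature": null}
the other Device changes do not affect what is asked:
  field scores in record Device: required changed to optional -> fires only in the forward direction of Device, which is not asked here
  field active in record Device: tag 2 changed to 38 -> no rule fires on it in Device's dialect; the asked verdict holds
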